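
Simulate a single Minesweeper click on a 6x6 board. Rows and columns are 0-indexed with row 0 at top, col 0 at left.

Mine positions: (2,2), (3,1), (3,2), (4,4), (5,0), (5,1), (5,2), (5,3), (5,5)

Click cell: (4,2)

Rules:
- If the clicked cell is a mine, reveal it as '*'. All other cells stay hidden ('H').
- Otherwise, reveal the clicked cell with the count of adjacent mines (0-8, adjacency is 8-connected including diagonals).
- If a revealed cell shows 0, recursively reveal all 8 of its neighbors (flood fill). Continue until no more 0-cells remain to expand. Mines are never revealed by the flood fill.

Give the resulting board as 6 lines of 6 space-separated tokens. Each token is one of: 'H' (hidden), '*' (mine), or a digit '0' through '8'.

H H H H H H
H H H H H H
H H H H H H
H H H H H H
H H 5 H H H
H H H H H H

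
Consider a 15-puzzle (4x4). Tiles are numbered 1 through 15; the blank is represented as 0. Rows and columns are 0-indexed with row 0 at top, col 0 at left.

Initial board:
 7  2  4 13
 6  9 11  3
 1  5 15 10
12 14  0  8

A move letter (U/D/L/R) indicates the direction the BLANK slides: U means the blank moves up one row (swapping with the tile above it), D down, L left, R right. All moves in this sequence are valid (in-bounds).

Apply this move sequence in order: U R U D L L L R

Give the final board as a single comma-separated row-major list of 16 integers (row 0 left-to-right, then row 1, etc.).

Answer: 7, 2, 4, 13, 6, 9, 11, 3, 1, 0, 5, 10, 12, 14, 15, 8

Derivation:
After move 1 (U):
 7  2  4 13
 6  9 11  3
 1  5  0 10
12 14 15  8

After move 2 (R):
 7  2  4 13
 6  9 11  3
 1  5 10  0
12 14 15  8

After move 3 (U):
 7  2  4 13
 6  9 11  0
 1  5 10  3
12 14 15  8

After move 4 (D):
 7  2  4 13
 6  9 11  3
 1  5 10  0
12 14 15  8

After move 5 (L):
 7  2  4 13
 6  9 11  3
 1  5  0 10
12 14 15  8

After move 6 (L):
 7  2  4 13
 6  9 11  3
 1  0  5 10
12 14 15  8

After move 7 (L):
 7  2  4 13
 6  9 11  3
 0  1  5 10
12 14 15  8

After move 8 (R):
 7  2  4 13
 6  9 11  3
 1  0  5 10
12 14 15  8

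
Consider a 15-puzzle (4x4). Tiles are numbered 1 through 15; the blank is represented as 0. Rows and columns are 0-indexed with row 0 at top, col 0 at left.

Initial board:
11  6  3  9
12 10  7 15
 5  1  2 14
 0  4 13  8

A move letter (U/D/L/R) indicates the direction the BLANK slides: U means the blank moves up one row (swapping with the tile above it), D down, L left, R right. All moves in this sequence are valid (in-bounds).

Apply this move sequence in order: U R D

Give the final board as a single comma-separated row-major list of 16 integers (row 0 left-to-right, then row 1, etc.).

After move 1 (U):
11  6  3  9
12 10  7 15
 0  1  2 14
 5  4 13  8

After move 2 (R):
11  6  3  9
12 10  7 15
 1  0  2 14
 5  4 13  8

After move 3 (D):
11  6  3  9
12 10  7 15
 1  4  2 14
 5  0 13  8

Answer: 11, 6, 3, 9, 12, 10, 7, 15, 1, 4, 2, 14, 5, 0, 13, 8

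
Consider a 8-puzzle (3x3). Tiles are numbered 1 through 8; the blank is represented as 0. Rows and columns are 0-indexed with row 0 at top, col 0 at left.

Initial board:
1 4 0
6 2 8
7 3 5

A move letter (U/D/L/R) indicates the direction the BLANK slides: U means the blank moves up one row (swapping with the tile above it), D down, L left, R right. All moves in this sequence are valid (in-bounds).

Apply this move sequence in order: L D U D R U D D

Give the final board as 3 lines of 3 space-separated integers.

After move 1 (L):
1 0 4
6 2 8
7 3 5

After move 2 (D):
1 2 4
6 0 8
7 3 5

After move 3 (U):
1 0 4
6 2 8
7 3 5

After move 4 (D):
1 2 4
6 0 8
7 3 5

After move 5 (R):
1 2 4
6 8 0
7 3 5

After move 6 (U):
1 2 0
6 8 4
7 3 5

After move 7 (D):
1 2 4
6 8 0
7 3 5

After move 8 (D):
1 2 4
6 8 5
7 3 0

Answer: 1 2 4
6 8 5
7 3 0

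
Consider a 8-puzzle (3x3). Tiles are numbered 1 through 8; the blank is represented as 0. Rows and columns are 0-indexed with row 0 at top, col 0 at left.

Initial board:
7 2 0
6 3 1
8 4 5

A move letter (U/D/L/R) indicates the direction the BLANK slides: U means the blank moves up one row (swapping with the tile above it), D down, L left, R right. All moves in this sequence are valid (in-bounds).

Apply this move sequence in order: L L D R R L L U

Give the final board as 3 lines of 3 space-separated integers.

Answer: 0 7 2
6 3 1
8 4 5

Derivation:
After move 1 (L):
7 0 2
6 3 1
8 4 5

After move 2 (L):
0 7 2
6 3 1
8 4 5

After move 3 (D):
6 7 2
0 3 1
8 4 5

After move 4 (R):
6 7 2
3 0 1
8 4 5

After move 5 (R):
6 7 2
3 1 0
8 4 5

After move 6 (L):
6 7 2
3 0 1
8 4 5

After move 7 (L):
6 7 2
0 3 1
8 4 5

After move 8 (U):
0 7 2
6 3 1
8 4 5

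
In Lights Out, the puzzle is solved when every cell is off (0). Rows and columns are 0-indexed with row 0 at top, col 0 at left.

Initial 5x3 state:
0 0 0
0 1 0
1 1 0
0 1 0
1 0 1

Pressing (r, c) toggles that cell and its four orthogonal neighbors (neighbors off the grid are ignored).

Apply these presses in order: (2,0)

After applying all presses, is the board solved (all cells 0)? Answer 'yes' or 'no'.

After press 1 at (2,0):
0 0 0
1 1 0
0 0 0
1 1 0
1 0 1

Lights still on: 6

Answer: no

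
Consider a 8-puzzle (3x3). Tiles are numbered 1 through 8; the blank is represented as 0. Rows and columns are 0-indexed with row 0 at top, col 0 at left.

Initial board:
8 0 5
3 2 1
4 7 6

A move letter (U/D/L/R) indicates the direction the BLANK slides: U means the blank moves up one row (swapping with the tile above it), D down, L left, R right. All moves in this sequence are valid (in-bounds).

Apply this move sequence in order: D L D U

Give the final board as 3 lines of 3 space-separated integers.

After move 1 (D):
8 2 5
3 0 1
4 7 6

After move 2 (L):
8 2 5
0 3 1
4 7 6

After move 3 (D):
8 2 5
4 3 1
0 7 6

After move 4 (U):
8 2 5
0 3 1
4 7 6

Answer: 8 2 5
0 3 1
4 7 6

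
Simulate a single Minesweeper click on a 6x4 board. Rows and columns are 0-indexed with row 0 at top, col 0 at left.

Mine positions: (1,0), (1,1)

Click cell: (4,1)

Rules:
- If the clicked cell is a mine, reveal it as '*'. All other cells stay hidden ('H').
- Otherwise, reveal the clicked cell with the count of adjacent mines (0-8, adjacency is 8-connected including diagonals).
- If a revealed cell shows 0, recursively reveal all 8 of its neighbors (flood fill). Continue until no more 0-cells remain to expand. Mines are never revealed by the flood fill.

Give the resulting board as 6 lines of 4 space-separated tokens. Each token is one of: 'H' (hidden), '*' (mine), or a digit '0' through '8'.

H H 1 0
H H 1 0
2 2 1 0
0 0 0 0
0 0 0 0
0 0 0 0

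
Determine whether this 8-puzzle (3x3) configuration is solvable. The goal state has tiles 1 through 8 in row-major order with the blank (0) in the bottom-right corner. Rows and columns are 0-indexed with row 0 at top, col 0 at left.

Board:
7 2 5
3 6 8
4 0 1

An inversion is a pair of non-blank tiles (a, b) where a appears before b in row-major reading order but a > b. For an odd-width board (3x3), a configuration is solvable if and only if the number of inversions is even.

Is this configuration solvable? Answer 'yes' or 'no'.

Inversions (pairs i<j in row-major order where tile[i] > tile[j] > 0): 16
16 is even, so the puzzle is solvable.

Answer: yes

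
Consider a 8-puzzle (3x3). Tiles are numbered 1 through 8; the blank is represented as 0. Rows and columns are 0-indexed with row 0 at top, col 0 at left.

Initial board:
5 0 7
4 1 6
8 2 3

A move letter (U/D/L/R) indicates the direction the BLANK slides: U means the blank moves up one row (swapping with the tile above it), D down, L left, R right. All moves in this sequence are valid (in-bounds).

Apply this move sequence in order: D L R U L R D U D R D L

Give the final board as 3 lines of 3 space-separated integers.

Answer: 5 1 7
4 6 3
8 0 2

Derivation:
After move 1 (D):
5 1 7
4 0 6
8 2 3

After move 2 (L):
5 1 7
0 4 6
8 2 3

After move 3 (R):
5 1 7
4 0 6
8 2 3

After move 4 (U):
5 0 7
4 1 6
8 2 3

After move 5 (L):
0 5 7
4 1 6
8 2 3

After move 6 (R):
5 0 7
4 1 6
8 2 3

After move 7 (D):
5 1 7
4 0 6
8 2 3

After move 8 (U):
5 0 7
4 1 6
8 2 3

After move 9 (D):
5 1 7
4 0 6
8 2 3

After move 10 (R):
5 1 7
4 6 0
8 2 3

After move 11 (D):
5 1 7
4 6 3
8 2 0

After move 12 (L):
5 1 7
4 6 3
8 0 2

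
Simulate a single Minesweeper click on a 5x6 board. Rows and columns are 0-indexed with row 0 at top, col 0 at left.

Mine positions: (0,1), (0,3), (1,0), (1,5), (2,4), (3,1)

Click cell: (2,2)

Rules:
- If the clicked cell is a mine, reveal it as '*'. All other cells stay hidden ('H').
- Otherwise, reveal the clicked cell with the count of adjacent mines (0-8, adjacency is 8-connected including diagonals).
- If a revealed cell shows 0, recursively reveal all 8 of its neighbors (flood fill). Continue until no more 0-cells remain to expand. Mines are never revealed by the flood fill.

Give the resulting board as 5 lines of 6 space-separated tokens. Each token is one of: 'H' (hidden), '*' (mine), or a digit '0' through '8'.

H H H H H H
H H H H H H
H H 1 H H H
H H H H H H
H H H H H H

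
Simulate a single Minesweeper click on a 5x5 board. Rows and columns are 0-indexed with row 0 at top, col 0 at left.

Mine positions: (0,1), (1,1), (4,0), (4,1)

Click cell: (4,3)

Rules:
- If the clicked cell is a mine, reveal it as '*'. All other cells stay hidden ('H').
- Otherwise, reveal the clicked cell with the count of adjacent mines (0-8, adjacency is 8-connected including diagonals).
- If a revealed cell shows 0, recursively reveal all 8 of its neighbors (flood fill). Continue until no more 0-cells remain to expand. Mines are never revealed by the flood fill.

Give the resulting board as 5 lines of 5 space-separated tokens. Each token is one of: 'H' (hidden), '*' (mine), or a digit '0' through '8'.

H H 2 0 0
H H 2 0 0
H H 1 0 0
H H 1 0 0
H H 1 0 0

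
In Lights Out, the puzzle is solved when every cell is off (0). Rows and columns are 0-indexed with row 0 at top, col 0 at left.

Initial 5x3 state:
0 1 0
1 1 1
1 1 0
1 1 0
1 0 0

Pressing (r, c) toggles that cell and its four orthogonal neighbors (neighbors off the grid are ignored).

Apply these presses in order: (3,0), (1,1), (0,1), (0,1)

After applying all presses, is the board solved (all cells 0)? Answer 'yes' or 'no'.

Answer: yes

Derivation:
After press 1 at (3,0):
0 1 0
1 1 1
0 1 0
0 0 0
0 0 0

After press 2 at (1,1):
0 0 0
0 0 0
0 0 0
0 0 0
0 0 0

After press 3 at (0,1):
1 1 1
0 1 0
0 0 0
0 0 0
0 0 0

After press 4 at (0,1):
0 0 0
0 0 0
0 0 0
0 0 0
0 0 0

Lights still on: 0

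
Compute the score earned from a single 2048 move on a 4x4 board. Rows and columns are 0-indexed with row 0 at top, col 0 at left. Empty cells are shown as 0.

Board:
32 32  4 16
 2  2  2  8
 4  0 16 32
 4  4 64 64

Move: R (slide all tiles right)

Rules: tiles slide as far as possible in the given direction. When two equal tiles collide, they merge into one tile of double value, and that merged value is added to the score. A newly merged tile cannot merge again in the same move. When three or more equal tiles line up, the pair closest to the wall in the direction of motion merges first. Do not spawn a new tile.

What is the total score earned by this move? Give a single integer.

Answer: 204

Derivation:
Slide right:
row 0: [32, 32, 4, 16] -> [0, 64, 4, 16]  score +64 (running 64)
row 1: [2, 2, 2, 8] -> [0, 2, 4, 8]  score +4 (running 68)
row 2: [4, 0, 16, 32] -> [0, 4, 16, 32]  score +0 (running 68)
row 3: [4, 4, 64, 64] -> [0, 0, 8, 128]  score +136 (running 204)
Board after move:
  0  64   4  16
  0   2   4   8
  0   4  16  32
  0   0   8 128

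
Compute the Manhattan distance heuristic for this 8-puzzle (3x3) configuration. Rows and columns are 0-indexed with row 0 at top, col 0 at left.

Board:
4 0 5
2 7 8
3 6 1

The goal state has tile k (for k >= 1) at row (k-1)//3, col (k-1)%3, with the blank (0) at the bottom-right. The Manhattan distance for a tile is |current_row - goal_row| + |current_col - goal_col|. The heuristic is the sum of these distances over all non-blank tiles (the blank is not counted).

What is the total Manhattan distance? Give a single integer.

Answer: 19

Derivation:
Tile 4: at (0,0), goal (1,0), distance |0-1|+|0-0| = 1
Tile 5: at (0,2), goal (1,1), distance |0-1|+|2-1| = 2
Tile 2: at (1,0), goal (0,1), distance |1-0|+|0-1| = 2
Tile 7: at (1,1), goal (2,0), distance |1-2|+|1-0| = 2
Tile 8: at (1,2), goal (2,1), distance |1-2|+|2-1| = 2
Tile 3: at (2,0), goal (0,2), distance |2-0|+|0-2| = 4
Tile 6: at (2,1), goal (1,2), distance |2-1|+|1-2| = 2
Tile 1: at (2,2), goal (0,0), distance |2-0|+|2-0| = 4
Sum: 1 + 2 + 2 + 2 + 2 + 4 + 2 + 4 = 19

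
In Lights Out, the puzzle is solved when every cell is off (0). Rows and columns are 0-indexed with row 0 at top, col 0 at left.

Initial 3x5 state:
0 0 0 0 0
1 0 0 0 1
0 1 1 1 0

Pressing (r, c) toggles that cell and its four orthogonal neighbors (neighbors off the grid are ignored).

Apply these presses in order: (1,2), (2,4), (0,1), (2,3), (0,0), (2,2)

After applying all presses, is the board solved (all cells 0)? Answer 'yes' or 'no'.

Answer: yes

Derivation:
After press 1 at (1,2):
0 0 1 0 0
1 1 1 1 1
0 1 0 1 0

After press 2 at (2,4):
0 0 1 0 0
1 1 1 1 0
0 1 0 0 1

After press 3 at (0,1):
1 1 0 0 0
1 0 1 1 0
0 1 0 0 1

After press 4 at (2,3):
1 1 0 0 0
1 0 1 0 0
0 1 1 1 0

After press 5 at (0,0):
0 0 0 0 0
0 0 1 0 0
0 1 1 1 0

After press 6 at (2,2):
0 0 0 0 0
0 0 0 0 0
0 0 0 0 0

Lights still on: 0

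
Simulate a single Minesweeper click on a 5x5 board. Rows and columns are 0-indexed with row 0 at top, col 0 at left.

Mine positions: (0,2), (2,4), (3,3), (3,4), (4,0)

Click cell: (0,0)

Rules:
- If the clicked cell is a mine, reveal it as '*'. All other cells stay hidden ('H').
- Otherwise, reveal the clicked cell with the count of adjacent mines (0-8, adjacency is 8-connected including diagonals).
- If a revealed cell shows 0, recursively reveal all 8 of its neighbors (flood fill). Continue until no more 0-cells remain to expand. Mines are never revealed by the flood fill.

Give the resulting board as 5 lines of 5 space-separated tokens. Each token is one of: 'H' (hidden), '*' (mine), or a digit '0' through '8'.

0 1 H H H
0 1 1 H H
0 0 1 H H
1 1 1 H H
H H H H H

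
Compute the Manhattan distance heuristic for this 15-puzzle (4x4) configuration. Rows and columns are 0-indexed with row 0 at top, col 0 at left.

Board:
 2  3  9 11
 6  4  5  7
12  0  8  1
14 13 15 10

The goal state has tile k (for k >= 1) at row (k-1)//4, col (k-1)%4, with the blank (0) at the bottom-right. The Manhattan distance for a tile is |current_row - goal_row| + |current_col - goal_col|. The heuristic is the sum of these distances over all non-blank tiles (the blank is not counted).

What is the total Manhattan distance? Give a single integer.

Tile 2: (0,0)->(0,1) = 1
Tile 3: (0,1)->(0,2) = 1
Tile 9: (0,2)->(2,0) = 4
Tile 11: (0,3)->(2,2) = 3
Tile 6: (1,0)->(1,1) = 1
Tile 4: (1,1)->(0,3) = 3
Tile 5: (1,2)->(1,0) = 2
Tile 7: (1,3)->(1,2) = 1
Tile 12: (2,0)->(2,3) = 3
Tile 8: (2,2)->(1,3) = 2
Tile 1: (2,3)->(0,0) = 5
Tile 14: (3,0)->(3,1) = 1
Tile 13: (3,1)->(3,0) = 1
Tile 15: (3,2)->(3,2) = 0
Tile 10: (3,3)->(2,1) = 3
Sum: 1 + 1 + 4 + 3 + 1 + 3 + 2 + 1 + 3 + 2 + 5 + 1 + 1 + 0 + 3 = 31

Answer: 31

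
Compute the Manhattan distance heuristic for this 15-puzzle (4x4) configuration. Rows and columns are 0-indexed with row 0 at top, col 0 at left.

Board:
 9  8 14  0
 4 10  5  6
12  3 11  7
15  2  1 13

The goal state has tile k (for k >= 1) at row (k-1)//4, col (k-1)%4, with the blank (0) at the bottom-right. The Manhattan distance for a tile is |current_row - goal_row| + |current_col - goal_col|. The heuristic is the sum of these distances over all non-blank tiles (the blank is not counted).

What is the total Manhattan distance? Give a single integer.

Tile 9: (0,0)->(2,0) = 2
Tile 8: (0,1)->(1,3) = 3
Tile 14: (0,2)->(3,1) = 4
Tile 4: (1,0)->(0,3) = 4
Tile 10: (1,1)->(2,1) = 1
Tile 5: (1,2)->(1,0) = 2
Tile 6: (1,3)->(1,1) = 2
Tile 12: (2,0)->(2,3) = 3
Tile 3: (2,1)->(0,2) = 3
Tile 11: (2,2)->(2,2) = 0
Tile 7: (2,3)->(1,2) = 2
Tile 15: (3,0)->(3,2) = 2
Tile 2: (3,1)->(0,1) = 3
Tile 1: (3,2)->(0,0) = 5
Tile 13: (3,3)->(3,0) = 3
Sum: 2 + 3 + 4 + 4 + 1 + 2 + 2 + 3 + 3 + 0 + 2 + 2 + 3 + 5 + 3 = 39

Answer: 39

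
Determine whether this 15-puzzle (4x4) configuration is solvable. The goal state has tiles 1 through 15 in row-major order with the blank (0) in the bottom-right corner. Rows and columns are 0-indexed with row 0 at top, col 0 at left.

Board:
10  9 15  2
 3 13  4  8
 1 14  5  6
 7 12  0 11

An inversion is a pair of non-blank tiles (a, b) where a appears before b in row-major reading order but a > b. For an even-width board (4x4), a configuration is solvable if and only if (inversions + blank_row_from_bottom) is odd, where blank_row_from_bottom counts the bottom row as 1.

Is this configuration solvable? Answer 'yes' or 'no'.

Inversions: 50
Blank is in row 3 (0-indexed from top), which is row 1 counting from the bottom (bottom = 1).
50 + 1 = 51, which is odd, so the puzzle is solvable.

Answer: yes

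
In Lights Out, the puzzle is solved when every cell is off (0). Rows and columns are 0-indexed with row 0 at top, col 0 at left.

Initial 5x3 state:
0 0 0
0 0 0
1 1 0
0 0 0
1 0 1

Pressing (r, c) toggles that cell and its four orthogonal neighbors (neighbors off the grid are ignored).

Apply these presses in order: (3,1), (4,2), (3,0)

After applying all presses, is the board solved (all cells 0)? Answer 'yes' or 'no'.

After press 1 at (3,1):
0 0 0
0 0 0
1 0 0
1 1 1
1 1 1

After press 2 at (4,2):
0 0 0
0 0 0
1 0 0
1 1 0
1 0 0

After press 3 at (3,0):
0 0 0
0 0 0
0 0 0
0 0 0
0 0 0

Lights still on: 0

Answer: yes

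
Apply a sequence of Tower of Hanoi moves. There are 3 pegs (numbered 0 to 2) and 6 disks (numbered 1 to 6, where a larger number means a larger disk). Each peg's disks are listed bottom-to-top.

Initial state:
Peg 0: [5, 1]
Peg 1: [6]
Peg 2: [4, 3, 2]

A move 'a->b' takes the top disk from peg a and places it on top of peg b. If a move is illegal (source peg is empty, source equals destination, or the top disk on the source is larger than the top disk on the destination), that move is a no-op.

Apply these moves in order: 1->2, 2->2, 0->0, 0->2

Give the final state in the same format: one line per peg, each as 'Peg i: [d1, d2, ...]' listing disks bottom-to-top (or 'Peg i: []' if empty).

Answer: Peg 0: [5]
Peg 1: [6]
Peg 2: [4, 3, 2, 1]

Derivation:
After move 1 (1->2):
Peg 0: [5, 1]
Peg 1: [6]
Peg 2: [4, 3, 2]

After move 2 (2->2):
Peg 0: [5, 1]
Peg 1: [6]
Peg 2: [4, 3, 2]

After move 3 (0->0):
Peg 0: [5, 1]
Peg 1: [6]
Peg 2: [4, 3, 2]

After move 4 (0->2):
Peg 0: [5]
Peg 1: [6]
Peg 2: [4, 3, 2, 1]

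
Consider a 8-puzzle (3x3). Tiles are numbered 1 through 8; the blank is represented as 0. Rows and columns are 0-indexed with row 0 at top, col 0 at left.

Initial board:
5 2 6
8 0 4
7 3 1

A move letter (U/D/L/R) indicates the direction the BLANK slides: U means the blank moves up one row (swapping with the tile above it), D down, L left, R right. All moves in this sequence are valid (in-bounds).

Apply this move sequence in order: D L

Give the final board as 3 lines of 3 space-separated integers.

After move 1 (D):
5 2 6
8 3 4
7 0 1

After move 2 (L):
5 2 6
8 3 4
0 7 1

Answer: 5 2 6
8 3 4
0 7 1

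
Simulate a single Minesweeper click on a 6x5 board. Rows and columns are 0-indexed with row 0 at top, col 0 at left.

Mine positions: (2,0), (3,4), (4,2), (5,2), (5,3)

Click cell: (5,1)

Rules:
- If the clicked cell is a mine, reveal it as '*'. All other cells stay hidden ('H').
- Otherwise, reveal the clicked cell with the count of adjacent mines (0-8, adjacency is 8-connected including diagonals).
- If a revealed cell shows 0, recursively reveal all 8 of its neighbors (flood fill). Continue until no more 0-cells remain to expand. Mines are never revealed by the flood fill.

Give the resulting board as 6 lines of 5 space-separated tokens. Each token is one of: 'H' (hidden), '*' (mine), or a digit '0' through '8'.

H H H H H
H H H H H
H H H H H
H H H H H
H H H H H
H 2 H H H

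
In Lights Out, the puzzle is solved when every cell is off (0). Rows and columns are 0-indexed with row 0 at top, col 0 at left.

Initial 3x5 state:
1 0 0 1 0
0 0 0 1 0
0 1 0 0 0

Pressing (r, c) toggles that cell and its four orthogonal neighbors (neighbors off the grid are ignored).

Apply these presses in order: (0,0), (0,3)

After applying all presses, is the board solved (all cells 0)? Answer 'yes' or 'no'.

Answer: no

Derivation:
After press 1 at (0,0):
0 1 0 1 0
1 0 0 1 0
0 1 0 0 0

After press 2 at (0,3):
0 1 1 0 1
1 0 0 0 0
0 1 0 0 0

Lights still on: 5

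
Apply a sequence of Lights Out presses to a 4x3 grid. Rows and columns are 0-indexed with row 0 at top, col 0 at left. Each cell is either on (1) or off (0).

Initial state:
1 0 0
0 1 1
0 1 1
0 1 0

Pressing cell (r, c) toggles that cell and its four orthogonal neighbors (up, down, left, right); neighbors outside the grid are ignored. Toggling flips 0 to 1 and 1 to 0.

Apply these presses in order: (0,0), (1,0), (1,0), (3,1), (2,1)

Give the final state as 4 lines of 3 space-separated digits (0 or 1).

After press 1 at (0,0):
0 1 0
1 1 1
0 1 1
0 1 0

After press 2 at (1,0):
1 1 0
0 0 1
1 1 1
0 1 0

After press 3 at (1,0):
0 1 0
1 1 1
0 1 1
0 1 0

After press 4 at (3,1):
0 1 0
1 1 1
0 0 1
1 0 1

After press 5 at (2,1):
0 1 0
1 0 1
1 1 0
1 1 1

Answer: 0 1 0
1 0 1
1 1 0
1 1 1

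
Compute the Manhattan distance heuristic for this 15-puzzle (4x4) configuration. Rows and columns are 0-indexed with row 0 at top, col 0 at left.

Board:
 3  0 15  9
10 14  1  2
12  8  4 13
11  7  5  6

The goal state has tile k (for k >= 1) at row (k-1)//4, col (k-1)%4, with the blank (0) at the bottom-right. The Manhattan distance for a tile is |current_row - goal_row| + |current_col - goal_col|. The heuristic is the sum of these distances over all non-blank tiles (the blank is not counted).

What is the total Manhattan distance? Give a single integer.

Tile 3: (0,0)->(0,2) = 2
Tile 15: (0,2)->(3,2) = 3
Tile 9: (0,3)->(2,0) = 5
Tile 10: (1,0)->(2,1) = 2
Tile 14: (1,1)->(3,1) = 2
Tile 1: (1,2)->(0,0) = 3
Tile 2: (1,3)->(0,1) = 3
Tile 12: (2,0)->(2,3) = 3
Tile 8: (2,1)->(1,3) = 3
Tile 4: (2,2)->(0,3) = 3
Tile 13: (2,3)->(3,0) = 4
Tile 11: (3,0)->(2,2) = 3
Tile 7: (3,1)->(1,2) = 3
Tile 5: (3,2)->(1,0) = 4
Tile 6: (3,3)->(1,1) = 4
Sum: 2 + 3 + 5 + 2 + 2 + 3 + 3 + 3 + 3 + 3 + 4 + 3 + 3 + 4 + 4 = 47

Answer: 47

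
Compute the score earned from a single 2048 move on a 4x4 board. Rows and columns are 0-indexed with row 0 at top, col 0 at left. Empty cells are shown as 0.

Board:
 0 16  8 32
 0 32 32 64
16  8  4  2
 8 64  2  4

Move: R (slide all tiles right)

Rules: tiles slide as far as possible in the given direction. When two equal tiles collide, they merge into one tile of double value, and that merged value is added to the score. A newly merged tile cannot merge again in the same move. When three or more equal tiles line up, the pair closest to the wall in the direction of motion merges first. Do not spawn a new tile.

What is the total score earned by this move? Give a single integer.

Slide right:
row 0: [0, 16, 8, 32] -> [0, 16, 8, 32]  score +0 (running 0)
row 1: [0, 32, 32, 64] -> [0, 0, 64, 64]  score +64 (running 64)
row 2: [16, 8, 4, 2] -> [16, 8, 4, 2]  score +0 (running 64)
row 3: [8, 64, 2, 4] -> [8, 64, 2, 4]  score +0 (running 64)
Board after move:
 0 16  8 32
 0  0 64 64
16  8  4  2
 8 64  2  4

Answer: 64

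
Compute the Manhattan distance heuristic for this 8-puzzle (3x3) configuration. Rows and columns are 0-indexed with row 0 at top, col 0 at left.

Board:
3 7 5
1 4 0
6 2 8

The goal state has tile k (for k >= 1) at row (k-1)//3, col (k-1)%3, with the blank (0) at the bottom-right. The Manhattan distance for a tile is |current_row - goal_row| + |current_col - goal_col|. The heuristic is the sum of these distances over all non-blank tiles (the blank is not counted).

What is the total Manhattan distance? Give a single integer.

Answer: 15

Derivation:
Tile 3: (0,0)->(0,2) = 2
Tile 7: (0,1)->(2,0) = 3
Tile 5: (0,2)->(1,1) = 2
Tile 1: (1,0)->(0,0) = 1
Tile 4: (1,1)->(1,0) = 1
Tile 6: (2,0)->(1,2) = 3
Tile 2: (2,1)->(0,1) = 2
Tile 8: (2,2)->(2,1) = 1
Sum: 2 + 3 + 2 + 1 + 1 + 3 + 2 + 1 = 15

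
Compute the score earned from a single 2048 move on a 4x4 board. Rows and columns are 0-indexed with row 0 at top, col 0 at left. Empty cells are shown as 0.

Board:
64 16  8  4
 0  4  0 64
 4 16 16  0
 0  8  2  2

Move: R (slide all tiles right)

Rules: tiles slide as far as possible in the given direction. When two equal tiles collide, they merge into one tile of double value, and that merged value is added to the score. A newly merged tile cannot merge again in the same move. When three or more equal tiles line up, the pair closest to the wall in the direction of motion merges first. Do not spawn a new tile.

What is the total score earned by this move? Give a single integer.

Answer: 36

Derivation:
Slide right:
row 0: [64, 16, 8, 4] -> [64, 16, 8, 4]  score +0 (running 0)
row 1: [0, 4, 0, 64] -> [0, 0, 4, 64]  score +0 (running 0)
row 2: [4, 16, 16, 0] -> [0, 0, 4, 32]  score +32 (running 32)
row 3: [0, 8, 2, 2] -> [0, 0, 8, 4]  score +4 (running 36)
Board after move:
64 16  8  4
 0  0  4 64
 0  0  4 32
 0  0  8  4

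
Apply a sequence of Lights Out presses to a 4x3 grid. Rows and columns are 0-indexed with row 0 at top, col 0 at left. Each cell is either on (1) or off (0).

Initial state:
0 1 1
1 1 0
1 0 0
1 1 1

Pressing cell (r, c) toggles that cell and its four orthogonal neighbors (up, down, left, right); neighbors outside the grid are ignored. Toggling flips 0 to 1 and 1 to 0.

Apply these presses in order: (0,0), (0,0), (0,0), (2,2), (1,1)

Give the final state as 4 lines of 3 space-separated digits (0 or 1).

Answer: 1 1 1
1 0 0
1 0 1
1 1 0

Derivation:
After press 1 at (0,0):
1 0 1
0 1 0
1 0 0
1 1 1

After press 2 at (0,0):
0 1 1
1 1 0
1 0 0
1 1 1

After press 3 at (0,0):
1 0 1
0 1 0
1 0 0
1 1 1

After press 4 at (2,2):
1 0 1
0 1 1
1 1 1
1 1 0

After press 5 at (1,1):
1 1 1
1 0 0
1 0 1
1 1 0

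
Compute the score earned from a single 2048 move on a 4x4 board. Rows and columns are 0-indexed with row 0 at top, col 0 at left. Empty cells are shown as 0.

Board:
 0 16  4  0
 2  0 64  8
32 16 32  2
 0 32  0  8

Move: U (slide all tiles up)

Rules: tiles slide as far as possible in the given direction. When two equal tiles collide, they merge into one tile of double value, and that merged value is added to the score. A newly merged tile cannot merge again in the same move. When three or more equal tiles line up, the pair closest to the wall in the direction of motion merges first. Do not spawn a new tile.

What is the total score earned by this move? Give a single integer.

Answer: 32

Derivation:
Slide up:
col 0: [0, 2, 32, 0] -> [2, 32, 0, 0]  score +0 (running 0)
col 1: [16, 0, 16, 32] -> [32, 32, 0, 0]  score +32 (running 32)
col 2: [4, 64, 32, 0] -> [4, 64, 32, 0]  score +0 (running 32)
col 3: [0, 8, 2, 8] -> [8, 2, 8, 0]  score +0 (running 32)
Board after move:
 2 32  4  8
32 32 64  2
 0  0 32  8
 0  0  0  0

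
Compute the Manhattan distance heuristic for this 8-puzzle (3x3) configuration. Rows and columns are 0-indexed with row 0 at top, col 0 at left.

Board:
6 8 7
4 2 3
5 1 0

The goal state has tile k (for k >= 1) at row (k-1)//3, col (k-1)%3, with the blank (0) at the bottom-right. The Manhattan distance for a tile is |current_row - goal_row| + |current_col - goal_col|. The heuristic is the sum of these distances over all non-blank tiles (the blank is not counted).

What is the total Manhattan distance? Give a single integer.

Tile 6: at (0,0), goal (1,2), distance |0-1|+|0-2| = 3
Tile 8: at (0,1), goal (2,1), distance |0-2|+|1-1| = 2
Tile 7: at (0,2), goal (2,0), distance |0-2|+|2-0| = 4
Tile 4: at (1,0), goal (1,0), distance |1-1|+|0-0| = 0
Tile 2: at (1,1), goal (0,1), distance |1-0|+|1-1| = 1
Tile 3: at (1,2), goal (0,2), distance |1-0|+|2-2| = 1
Tile 5: at (2,0), goal (1,1), distance |2-1|+|0-1| = 2
Tile 1: at (2,1), goal (0,0), distance |2-0|+|1-0| = 3
Sum: 3 + 2 + 4 + 0 + 1 + 1 + 2 + 3 = 16

Answer: 16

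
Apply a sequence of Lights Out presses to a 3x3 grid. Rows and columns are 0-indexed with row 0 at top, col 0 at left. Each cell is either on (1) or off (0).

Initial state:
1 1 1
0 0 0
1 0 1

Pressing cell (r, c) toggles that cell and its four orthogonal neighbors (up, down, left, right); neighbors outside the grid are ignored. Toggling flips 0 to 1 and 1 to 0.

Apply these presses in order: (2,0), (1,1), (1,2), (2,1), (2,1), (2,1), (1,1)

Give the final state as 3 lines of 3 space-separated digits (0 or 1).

After press 1 at (2,0):
1 1 1
1 0 0
0 1 1

After press 2 at (1,1):
1 0 1
0 1 1
0 0 1

After press 3 at (1,2):
1 0 0
0 0 0
0 0 0

After press 4 at (2,1):
1 0 0
0 1 0
1 1 1

After press 5 at (2,1):
1 0 0
0 0 0
0 0 0

After press 6 at (2,1):
1 0 0
0 1 0
1 1 1

After press 7 at (1,1):
1 1 0
1 0 1
1 0 1

Answer: 1 1 0
1 0 1
1 0 1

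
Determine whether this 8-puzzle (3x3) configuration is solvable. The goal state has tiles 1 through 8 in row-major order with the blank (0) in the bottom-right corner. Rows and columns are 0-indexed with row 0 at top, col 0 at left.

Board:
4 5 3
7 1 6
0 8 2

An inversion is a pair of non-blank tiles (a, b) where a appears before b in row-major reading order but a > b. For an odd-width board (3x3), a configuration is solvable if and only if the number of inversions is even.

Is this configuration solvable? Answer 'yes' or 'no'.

Inversions (pairs i<j in row-major order where tile[i] > tile[j] > 0): 13
13 is odd, so the puzzle is not solvable.

Answer: no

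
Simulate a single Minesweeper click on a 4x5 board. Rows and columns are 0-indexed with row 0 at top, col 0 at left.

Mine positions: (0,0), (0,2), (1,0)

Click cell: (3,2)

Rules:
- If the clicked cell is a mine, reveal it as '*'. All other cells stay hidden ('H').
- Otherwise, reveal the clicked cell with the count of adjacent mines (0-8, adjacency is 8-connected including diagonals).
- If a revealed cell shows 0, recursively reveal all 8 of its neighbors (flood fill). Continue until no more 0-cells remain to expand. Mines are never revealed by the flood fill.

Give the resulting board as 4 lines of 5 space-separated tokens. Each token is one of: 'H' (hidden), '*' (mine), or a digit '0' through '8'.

H H H 1 0
H 3 1 1 0
1 1 0 0 0
0 0 0 0 0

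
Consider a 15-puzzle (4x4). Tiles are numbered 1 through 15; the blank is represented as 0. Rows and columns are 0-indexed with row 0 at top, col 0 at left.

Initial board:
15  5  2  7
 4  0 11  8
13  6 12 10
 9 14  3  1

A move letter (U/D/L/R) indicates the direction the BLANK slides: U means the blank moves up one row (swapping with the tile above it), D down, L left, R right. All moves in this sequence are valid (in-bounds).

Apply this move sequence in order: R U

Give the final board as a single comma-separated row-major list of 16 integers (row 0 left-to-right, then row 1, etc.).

After move 1 (R):
15  5  2  7
 4 11  0  8
13  6 12 10
 9 14  3  1

After move 2 (U):
15  5  0  7
 4 11  2  8
13  6 12 10
 9 14  3  1

Answer: 15, 5, 0, 7, 4, 11, 2, 8, 13, 6, 12, 10, 9, 14, 3, 1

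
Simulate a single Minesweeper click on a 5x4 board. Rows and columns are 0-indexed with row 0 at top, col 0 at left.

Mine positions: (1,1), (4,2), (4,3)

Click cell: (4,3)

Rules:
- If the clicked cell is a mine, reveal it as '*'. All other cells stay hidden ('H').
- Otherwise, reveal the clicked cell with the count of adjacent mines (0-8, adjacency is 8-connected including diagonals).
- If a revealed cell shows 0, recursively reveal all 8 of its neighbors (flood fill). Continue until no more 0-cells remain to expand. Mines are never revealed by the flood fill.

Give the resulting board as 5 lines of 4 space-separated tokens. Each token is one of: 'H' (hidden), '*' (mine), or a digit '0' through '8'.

H H H H
H H H H
H H H H
H H H H
H H H *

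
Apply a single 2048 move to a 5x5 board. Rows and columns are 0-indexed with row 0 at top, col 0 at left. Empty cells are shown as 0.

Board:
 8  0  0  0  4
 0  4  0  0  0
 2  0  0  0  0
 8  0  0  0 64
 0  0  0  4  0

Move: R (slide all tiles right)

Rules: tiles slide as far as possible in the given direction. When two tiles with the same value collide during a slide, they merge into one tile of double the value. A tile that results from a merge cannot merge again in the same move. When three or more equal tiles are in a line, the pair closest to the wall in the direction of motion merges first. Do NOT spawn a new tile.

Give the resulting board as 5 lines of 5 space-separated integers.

Slide right:
row 0: [8, 0, 0, 0, 4] -> [0, 0, 0, 8, 4]
row 1: [0, 4, 0, 0, 0] -> [0, 0, 0, 0, 4]
row 2: [2, 0, 0, 0, 0] -> [0, 0, 0, 0, 2]
row 3: [8, 0, 0, 0, 64] -> [0, 0, 0, 8, 64]
row 4: [0, 0, 0, 4, 0] -> [0, 0, 0, 0, 4]

Answer:  0  0  0  8  4
 0  0  0  0  4
 0  0  0  0  2
 0  0  0  8 64
 0  0  0  0  4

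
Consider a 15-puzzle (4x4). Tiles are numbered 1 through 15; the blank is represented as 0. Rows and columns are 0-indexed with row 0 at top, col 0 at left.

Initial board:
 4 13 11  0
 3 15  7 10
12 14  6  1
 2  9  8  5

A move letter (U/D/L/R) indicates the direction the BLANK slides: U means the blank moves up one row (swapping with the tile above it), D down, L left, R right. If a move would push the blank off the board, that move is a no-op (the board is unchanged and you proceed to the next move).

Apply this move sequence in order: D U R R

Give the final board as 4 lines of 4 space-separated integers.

After move 1 (D):
 4 13 11 10
 3 15  7  0
12 14  6  1
 2  9  8  5

After move 2 (U):
 4 13 11  0
 3 15  7 10
12 14  6  1
 2  9  8  5

After move 3 (R):
 4 13 11  0
 3 15  7 10
12 14  6  1
 2  9  8  5

After move 4 (R):
 4 13 11  0
 3 15  7 10
12 14  6  1
 2  9  8  5

Answer:  4 13 11  0
 3 15  7 10
12 14  6  1
 2  9  8  5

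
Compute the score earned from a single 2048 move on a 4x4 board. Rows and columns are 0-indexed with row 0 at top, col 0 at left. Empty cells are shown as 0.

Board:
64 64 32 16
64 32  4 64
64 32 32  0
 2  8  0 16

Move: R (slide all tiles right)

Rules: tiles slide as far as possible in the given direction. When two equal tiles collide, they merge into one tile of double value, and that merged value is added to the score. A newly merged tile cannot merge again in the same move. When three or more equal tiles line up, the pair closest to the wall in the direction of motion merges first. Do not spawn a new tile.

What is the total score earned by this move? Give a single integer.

Slide right:
row 0: [64, 64, 32, 16] -> [0, 128, 32, 16]  score +128 (running 128)
row 1: [64, 32, 4, 64] -> [64, 32, 4, 64]  score +0 (running 128)
row 2: [64, 32, 32, 0] -> [0, 0, 64, 64]  score +64 (running 192)
row 3: [2, 8, 0, 16] -> [0, 2, 8, 16]  score +0 (running 192)
Board after move:
  0 128  32  16
 64  32   4  64
  0   0  64  64
  0   2   8  16

Answer: 192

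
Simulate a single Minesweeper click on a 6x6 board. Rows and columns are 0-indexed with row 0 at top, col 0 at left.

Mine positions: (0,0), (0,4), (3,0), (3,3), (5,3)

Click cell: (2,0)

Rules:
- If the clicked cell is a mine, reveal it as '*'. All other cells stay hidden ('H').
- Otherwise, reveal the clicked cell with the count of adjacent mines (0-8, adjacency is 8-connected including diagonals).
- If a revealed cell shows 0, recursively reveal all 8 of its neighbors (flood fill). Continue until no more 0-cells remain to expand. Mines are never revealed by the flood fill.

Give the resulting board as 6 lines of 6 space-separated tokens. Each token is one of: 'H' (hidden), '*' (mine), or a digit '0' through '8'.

H H H H H H
H H H H H H
1 H H H H H
H H H H H H
H H H H H H
H H H H H H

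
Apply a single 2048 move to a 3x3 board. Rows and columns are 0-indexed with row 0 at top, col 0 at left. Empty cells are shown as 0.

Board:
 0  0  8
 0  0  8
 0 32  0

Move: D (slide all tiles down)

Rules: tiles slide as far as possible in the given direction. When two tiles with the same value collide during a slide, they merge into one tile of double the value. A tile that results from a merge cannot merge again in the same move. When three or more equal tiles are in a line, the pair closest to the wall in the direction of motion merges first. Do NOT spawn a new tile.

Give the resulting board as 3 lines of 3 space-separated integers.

Slide down:
col 0: [0, 0, 0] -> [0, 0, 0]
col 1: [0, 0, 32] -> [0, 0, 32]
col 2: [8, 8, 0] -> [0, 0, 16]

Answer:  0  0  0
 0  0  0
 0 32 16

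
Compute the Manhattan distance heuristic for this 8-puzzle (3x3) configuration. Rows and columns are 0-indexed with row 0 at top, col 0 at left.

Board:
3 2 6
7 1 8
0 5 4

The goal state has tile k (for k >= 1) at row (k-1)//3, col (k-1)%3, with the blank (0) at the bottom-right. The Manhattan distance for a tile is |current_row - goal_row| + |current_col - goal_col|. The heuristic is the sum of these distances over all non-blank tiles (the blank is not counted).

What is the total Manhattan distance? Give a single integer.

Tile 3: (0,0)->(0,2) = 2
Tile 2: (0,1)->(0,1) = 0
Tile 6: (0,2)->(1,2) = 1
Tile 7: (1,0)->(2,0) = 1
Tile 1: (1,1)->(0,0) = 2
Tile 8: (1,2)->(2,1) = 2
Tile 5: (2,1)->(1,1) = 1
Tile 4: (2,2)->(1,0) = 3
Sum: 2 + 0 + 1 + 1 + 2 + 2 + 1 + 3 = 12

Answer: 12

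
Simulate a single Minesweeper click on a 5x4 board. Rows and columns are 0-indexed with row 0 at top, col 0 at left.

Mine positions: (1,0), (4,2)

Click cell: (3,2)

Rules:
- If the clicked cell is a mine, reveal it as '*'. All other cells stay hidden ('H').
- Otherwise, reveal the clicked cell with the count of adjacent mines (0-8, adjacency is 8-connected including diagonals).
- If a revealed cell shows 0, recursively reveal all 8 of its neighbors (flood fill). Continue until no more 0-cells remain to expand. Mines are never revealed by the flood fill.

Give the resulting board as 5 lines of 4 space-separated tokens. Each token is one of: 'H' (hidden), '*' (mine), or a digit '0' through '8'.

H H H H
H H H H
H H H H
H H 1 H
H H H H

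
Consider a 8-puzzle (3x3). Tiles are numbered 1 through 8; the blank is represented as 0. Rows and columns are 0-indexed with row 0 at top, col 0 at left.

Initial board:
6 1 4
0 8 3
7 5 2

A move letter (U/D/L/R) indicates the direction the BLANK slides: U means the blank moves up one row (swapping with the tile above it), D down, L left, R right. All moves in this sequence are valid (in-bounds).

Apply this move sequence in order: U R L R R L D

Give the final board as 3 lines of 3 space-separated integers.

After move 1 (U):
0 1 4
6 8 3
7 5 2

After move 2 (R):
1 0 4
6 8 3
7 5 2

After move 3 (L):
0 1 4
6 8 3
7 5 2

After move 4 (R):
1 0 4
6 8 3
7 5 2

After move 5 (R):
1 4 0
6 8 3
7 5 2

After move 6 (L):
1 0 4
6 8 3
7 5 2

After move 7 (D):
1 8 4
6 0 3
7 5 2

Answer: 1 8 4
6 0 3
7 5 2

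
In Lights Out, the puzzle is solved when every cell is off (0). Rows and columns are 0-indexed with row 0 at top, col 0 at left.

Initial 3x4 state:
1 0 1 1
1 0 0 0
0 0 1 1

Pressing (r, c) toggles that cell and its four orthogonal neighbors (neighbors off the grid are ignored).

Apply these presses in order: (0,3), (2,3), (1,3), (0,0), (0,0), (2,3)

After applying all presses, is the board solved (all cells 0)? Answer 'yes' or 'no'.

After press 1 at (0,3):
1 0 0 0
1 0 0 1
0 0 1 1

After press 2 at (2,3):
1 0 0 0
1 0 0 0
0 0 0 0

After press 3 at (1,3):
1 0 0 1
1 0 1 1
0 0 0 1

After press 4 at (0,0):
0 1 0 1
0 0 1 1
0 0 0 1

After press 5 at (0,0):
1 0 0 1
1 0 1 1
0 0 0 1

After press 6 at (2,3):
1 0 0 1
1 0 1 0
0 0 1 0

Lights still on: 5

Answer: no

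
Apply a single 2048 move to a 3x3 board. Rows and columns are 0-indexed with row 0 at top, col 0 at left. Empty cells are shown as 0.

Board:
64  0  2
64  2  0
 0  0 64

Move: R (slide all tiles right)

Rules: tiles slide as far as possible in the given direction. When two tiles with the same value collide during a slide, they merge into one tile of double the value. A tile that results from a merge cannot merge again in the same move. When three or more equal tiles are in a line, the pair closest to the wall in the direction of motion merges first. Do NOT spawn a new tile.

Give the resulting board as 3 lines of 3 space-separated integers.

Answer:  0 64  2
 0 64  2
 0  0 64

Derivation:
Slide right:
row 0: [64, 0, 2] -> [0, 64, 2]
row 1: [64, 2, 0] -> [0, 64, 2]
row 2: [0, 0, 64] -> [0, 0, 64]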